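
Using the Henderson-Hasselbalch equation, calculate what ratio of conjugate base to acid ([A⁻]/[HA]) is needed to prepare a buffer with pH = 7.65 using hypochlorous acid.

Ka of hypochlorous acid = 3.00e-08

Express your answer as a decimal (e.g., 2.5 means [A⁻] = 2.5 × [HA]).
[A⁻]/[HA] = 1.340

pKa = −log(3.00e-08) = 7.5229. pH = pKa + log([A⁻]/[HA]). 7.65 = 7.5229 + log(ratio). log(ratio) = 7.65 − 7.5229 = 0.1271. ratio = 10^(0.1271) = 1.340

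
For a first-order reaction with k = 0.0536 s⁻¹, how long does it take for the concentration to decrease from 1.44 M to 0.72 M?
12.93 s

From ln[A] = ln[A]₀ - k·t: t = ln([A]₀/[A])/k = ln(1.44/0.72)/0.0536 = ln(2.0000)/0.0536 = 0.6931/0.0536 = 12.93 s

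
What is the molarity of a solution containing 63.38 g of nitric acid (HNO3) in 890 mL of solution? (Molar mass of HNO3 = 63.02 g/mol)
Moles of HNO3 = 63.38 g ÷ 63.02 g/mol = 1.00571 mol
Volume = 890 mL = 0.89 L
Molarity = 1.00571 mol ÷ 0.89 L = 1.13 M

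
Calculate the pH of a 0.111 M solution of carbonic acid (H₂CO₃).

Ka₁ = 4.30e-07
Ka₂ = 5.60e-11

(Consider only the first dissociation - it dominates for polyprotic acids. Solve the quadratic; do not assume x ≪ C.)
pH = 3.66

x² + Ka₁·x − Ka₁·C = 0 with Ka₁ = 4.30e-07, C = 0.111.
x = (−Ka₁ + √(Ka₁² + 4·Ka₁·C))/2 = 2.1826e-04 M, so pH = 3.66.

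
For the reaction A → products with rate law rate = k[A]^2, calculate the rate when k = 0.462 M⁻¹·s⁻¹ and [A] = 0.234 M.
0.0253 M/s

rate = k·[A]^2 = 0.462·(0.234)^2 = 0.462·0.054756 = 0.0253 M/s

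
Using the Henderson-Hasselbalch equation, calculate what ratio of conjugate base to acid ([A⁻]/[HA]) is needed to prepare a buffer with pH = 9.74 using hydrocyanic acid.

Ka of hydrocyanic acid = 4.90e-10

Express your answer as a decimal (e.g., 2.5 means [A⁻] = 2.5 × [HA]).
[A⁻]/[HA] = 2.693

pKa = −log(4.90e-10) = 9.3098. pH = pKa + log([A⁻]/[HA]). 9.74 = 9.3098 + log(ratio). log(ratio) = 9.74 − 9.3098 = 0.4302. ratio = 10^(0.4302) = 2.693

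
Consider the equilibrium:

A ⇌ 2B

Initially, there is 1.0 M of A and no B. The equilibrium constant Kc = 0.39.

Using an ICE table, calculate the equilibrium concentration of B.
[B] = 0.535 M

ICE: [A] = 1.0 − x, [B] = 2x.
Kc = (2x)²/(1.0 − x) = 0.39 ⇒ 4x² + 0.39x − 0.39 = 0.
x = (−0.39 + √(0.39² + 4·4·0.39))/(2·4) = (−0.39 + √6.3921)/8 = 0.26728.
[B] = 2x = 0.535 M.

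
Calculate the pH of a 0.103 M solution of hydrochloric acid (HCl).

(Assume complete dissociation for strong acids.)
pH = 0.99

[H⁺] = 0.103 M for strong acid. pH = -log[H⁺] = -log(0.103)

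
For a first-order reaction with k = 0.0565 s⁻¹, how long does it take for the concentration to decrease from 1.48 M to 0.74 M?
12.27 s

From ln[A] = ln[A]₀ - k·t: t = ln([A]₀/[A])/k = ln(1.48/0.74)/0.0565 = ln(2.0000)/0.0565 = 0.6931/0.0565 = 12.27 s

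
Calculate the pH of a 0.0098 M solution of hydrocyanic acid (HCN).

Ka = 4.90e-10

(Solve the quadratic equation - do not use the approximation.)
pH = 5.66

x² + Ka×x - Ka×C = 0. Using quadratic formula: [H⁺] = 2.1911e-06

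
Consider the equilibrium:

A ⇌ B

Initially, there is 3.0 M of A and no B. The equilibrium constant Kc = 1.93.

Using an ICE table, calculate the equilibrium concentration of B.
[B] = 1.976 M

ICE: [A] = 3.0 − x, [B] = x.
Kc = x/(3.0 − x) = 1.93 ⇒ x = 1.93·3.0/(1 + 1.93) = 5.79/2.93 = 1.976.
[B] = x = 1.976 M.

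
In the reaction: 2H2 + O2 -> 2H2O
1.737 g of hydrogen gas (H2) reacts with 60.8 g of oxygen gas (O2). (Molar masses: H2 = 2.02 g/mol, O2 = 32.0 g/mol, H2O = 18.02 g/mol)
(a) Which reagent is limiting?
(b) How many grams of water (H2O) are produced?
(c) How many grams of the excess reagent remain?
(a) H2, (b) 15.5 g, (c) 47.04 g

Moles of H2 = 1.737 g ÷ 2.02 g/mol = 0.859901 mol
Moles of O2 = 60.8 g ÷ 32.0 g/mol = 1.9 mol
Moles ÷ coefficient: H2: 0.859901/2 = 0.43, O2: 1.9/1 = 1.9
(a) H2 has the smaller value, so H2 is the limiting reagent.
(b) Moles of H2O = 0.859901 mol H2 × (2/2) = 0.859901 mol; mass = 0.859901 mol × 18.02 g/mol = 15.5 g
(c) O2 consumed = 0.859901 × (1/2) = 0.42995 mol; remaining = 1.9 − 0.42995 = 1.47005 mol; mass = 1.47005 mol × 32.0 g/mol = 47.04 g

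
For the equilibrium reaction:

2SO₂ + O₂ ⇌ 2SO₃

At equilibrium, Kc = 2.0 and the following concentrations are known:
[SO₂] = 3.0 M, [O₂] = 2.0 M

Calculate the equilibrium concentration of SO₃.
[SO₃] = 6.0000 M

Kc = ([SO₃]^2) / ([SO₂]^2 × [O₂]) = 2.0
[SO₃]^2 = Kc · (reactant terms)/(other product terms) = 2.0 · 18 / 1 = 36
[SO₃] = (36)^(1/2) = 6.0000 M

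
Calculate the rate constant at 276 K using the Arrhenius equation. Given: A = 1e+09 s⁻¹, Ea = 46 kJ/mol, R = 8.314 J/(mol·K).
1.97e+00 s⁻¹

k = A·exp(-Ea/(R·T)) = 1e+09·exp(-46000/(8.314·276)) = 1e+09·exp(-20.0465) = 1e+09·1.9675e-09 = 1.97e+00 s⁻¹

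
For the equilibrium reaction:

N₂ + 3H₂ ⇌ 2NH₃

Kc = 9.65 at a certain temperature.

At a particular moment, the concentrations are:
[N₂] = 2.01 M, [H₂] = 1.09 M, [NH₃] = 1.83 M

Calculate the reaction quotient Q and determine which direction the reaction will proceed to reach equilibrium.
Q = 1.287, Q < K, reaction proceeds forward (toward products)

Q = ([NH₃]^2) / ([N₂] × [H₂]^3)
  = ((1.83)^2) / ((2.01)·(1.09)^3) = 3.3489/2.603 = 1.287
Since Q = 1.287 < Kc = 9.65, the reaction proceeds forward (toward products) to reach equilibrium.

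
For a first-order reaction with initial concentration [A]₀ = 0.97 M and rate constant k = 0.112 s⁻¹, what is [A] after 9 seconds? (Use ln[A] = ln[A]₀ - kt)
0.3540 M

ln[A] = ln[A]₀ - k·t = ln(0.97) - (0.112)·(9) = -0.0305 - 1.0080 = -1.0385
[A] = e^(-1.0385) = 0.3540 M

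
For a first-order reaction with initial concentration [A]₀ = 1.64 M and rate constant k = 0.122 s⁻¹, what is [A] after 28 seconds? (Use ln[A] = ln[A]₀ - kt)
0.0539 M

ln[A] = ln[A]₀ - k·t = ln(1.64) - (0.122)·(28) = 0.4947 - 3.4160 = -2.9213
[A] = e^(-2.9213) = 0.0539 M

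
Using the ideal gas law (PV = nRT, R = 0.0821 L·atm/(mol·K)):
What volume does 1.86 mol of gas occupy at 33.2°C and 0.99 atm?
T = 33.2°C + 273.15 = 306.35 K
V = nRT/P = (1.86 × 0.0821 × 306.35) / 0.99
V = 47.25 L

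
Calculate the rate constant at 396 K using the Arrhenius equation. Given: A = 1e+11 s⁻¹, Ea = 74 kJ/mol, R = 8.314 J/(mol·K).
1.73e+01 s⁻¹

k = A·exp(-Ea/(R·T)) = 1e+11·exp(-74000/(8.314·396)) = 1e+11·exp(-22.4764) = 1e+11·1.7323e-10 = 1.73e+01 s⁻¹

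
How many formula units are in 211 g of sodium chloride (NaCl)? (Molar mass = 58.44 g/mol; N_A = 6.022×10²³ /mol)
Moles = 211 g ÷ 58.44 g/mol = 3.61054 mol
Formula units = 3.61054 mol × 6.022×10²³ /mol = 2.174e+24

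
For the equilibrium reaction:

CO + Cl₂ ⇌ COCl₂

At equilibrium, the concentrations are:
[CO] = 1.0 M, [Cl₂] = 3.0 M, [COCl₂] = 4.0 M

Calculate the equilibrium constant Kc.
K_c = 1.3333

Kc = ([COCl₂]) / ([CO] × [Cl₂])
   = ((4.0)) / ((1.0)·(3.0))
   = 4 / 3 = 1.3333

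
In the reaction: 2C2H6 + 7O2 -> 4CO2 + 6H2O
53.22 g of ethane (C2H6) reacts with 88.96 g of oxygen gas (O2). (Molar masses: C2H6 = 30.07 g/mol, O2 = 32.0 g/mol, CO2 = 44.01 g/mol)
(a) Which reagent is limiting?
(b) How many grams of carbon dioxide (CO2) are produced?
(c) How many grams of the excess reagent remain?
(a) O2, (b) 69.91 g, (c) 29.34 g

Moles of C2H6 = 53.22 g ÷ 30.07 g/mol = 1.76987 mol
Moles of O2 = 88.96 g ÷ 32.0 g/mol = 2.78 mol
Moles ÷ coefficient: C2H6: 1.76987/2 = 0.8849, O2: 2.78/7 = 0.3971
(a) O2 has the smaller value, so O2 is the limiting reagent.
(b) Moles of CO2 = 2.78 mol O2 × (4/7) = 1.58857 mol; mass = 1.58857 mol × 44.01 g/mol = 69.91 g
(c) C2H6 consumed = 2.78 × (2/7) = 0.794286 mol; remaining = 1.76987 − 0.794286 = 0.975585 mol; mass = 0.975585 mol × 30.07 g/mol = 29.34 g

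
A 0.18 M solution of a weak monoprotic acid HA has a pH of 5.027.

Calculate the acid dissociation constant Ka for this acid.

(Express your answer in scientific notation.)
K_a = 4.91e-10

[H⁺] = 10^(−pH) = 10^(−5.027) = 9.397e-06 M. For HA ⇌ H⁺ + A⁻, Ka = x²/(C − x) = (9.397e-06)²/(0.18 − 9.397e-06) = 4.91e-10.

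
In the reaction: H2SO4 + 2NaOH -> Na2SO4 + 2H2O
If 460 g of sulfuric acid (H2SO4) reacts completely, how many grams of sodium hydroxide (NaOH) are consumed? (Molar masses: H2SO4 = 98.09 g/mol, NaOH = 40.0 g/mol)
Moles of H2SO4 = 460 g ÷ 98.09 g/mol = 4.68957 mol
Mole ratio: 2 mol NaOH / 1 mol H2SO4
Moles of NaOH = 4.68957 × (2/1) = 9.37914 mol
Mass of NaOH = 9.37914 mol × 40.0 g/mol = 375.2 g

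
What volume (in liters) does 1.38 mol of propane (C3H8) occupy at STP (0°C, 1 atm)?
At STP, 1 mol of gas occupies 22.4 L
Volume = 1.38 mol × 22.4 L/mol = 30.91 L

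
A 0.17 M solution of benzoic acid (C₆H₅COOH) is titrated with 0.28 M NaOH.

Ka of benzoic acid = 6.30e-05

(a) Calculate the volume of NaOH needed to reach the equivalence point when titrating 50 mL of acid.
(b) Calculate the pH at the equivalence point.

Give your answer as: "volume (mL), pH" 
V = 30.4 mL, pH = 8.61

(a) At equivalence: moles acid = moles base.
moles acid = 0.17 × 0.05 = 0.0085 mol; V_NaOH = 0.0085/0.28 = 0.03036 L = 30.4 mL.
(b) At equivalence, all acid → conjugate base A⁻ at [A⁻] = 0.0085/0.08036 = 0.1058 M.
Kb = Kw/Ka = 1.0e-14/6.30e-05 = 1.587e-10; [OH⁻] = √(Kb·[A⁻]) = 4.098e-06; pOH = 5.39; pH = 14 − pOH = 8.61.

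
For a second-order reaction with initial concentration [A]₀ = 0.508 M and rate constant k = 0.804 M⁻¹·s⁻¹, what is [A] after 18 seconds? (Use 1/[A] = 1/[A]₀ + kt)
0.0608 M

1/[A] = 1/[A]₀ + k·t = 1/0.508 + (0.804)·(18) = 1.9685 + 14.4720 = 16.4405
[A] = 1/16.4405 = 0.0608 M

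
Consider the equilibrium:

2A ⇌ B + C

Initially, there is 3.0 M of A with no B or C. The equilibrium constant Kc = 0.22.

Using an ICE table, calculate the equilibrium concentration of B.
[B] = 0.726 M

ICE: [A] = 3.0 − 2x, [B] = [C] = x.
Kc = x²/(3.0 − 2x)² = 0.22 ⇒ √Kc = x/(3.0 − 2x).
x = √0.22·3.0/(1 + 2√0.22) = 0.46904·3.0/1.9381 = 0.72604.
[B] = x = 0.726 M.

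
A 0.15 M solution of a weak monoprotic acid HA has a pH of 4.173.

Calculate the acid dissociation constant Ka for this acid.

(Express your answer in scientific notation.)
K_a = 3.01e-08

[H⁺] = 10^(−pH) = 10^(−4.173) = 6.714e-05 M. For HA ⇌ H⁺ + A⁻, Ka = x²/(C − x) = (6.714e-05)²/(0.15 − 6.714e-05) = 3.01e-08.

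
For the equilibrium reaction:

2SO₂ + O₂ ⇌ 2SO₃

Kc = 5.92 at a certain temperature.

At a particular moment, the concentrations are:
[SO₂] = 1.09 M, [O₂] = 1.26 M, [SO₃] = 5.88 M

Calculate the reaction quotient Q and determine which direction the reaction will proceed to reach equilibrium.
Q = 23.096, Q > K, reaction proceeds reverse (toward reactants)

Q = ([SO₃]^2) / ([SO₂]^2 × [O₂])
  = ((5.88)^2) / ((1.09)^2·(1.26)) = 34.574/1.497 = 23.1
Since Q = 23.1 > Kc = 5.92, the reaction proceeds reverse (toward reactants) to reach equilibrium.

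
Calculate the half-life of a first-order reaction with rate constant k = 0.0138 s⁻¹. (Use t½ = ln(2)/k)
50.23 s

t½ = ln(2)/k = 0.6931/0.0138 = 50.23 s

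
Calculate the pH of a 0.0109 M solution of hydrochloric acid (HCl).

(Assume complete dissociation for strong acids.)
pH = 1.96

[H⁺] = 0.0109 M for strong acid. pH = -log[H⁺] = -log(0.0109)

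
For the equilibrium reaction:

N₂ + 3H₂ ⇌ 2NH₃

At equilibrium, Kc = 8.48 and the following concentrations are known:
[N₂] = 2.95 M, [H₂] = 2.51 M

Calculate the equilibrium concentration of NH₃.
[NH₃] = 19.8893 M

Kc = ([NH₃]^2) / ([N₂] × [H₂]^3) = 8.48
[NH₃]^2 = Kc · (reactant terms)/(other product terms) = 8.48 · 46.649 / 1 = 395.58
[NH₃] = (395.58)^(1/2) = 19.8893 M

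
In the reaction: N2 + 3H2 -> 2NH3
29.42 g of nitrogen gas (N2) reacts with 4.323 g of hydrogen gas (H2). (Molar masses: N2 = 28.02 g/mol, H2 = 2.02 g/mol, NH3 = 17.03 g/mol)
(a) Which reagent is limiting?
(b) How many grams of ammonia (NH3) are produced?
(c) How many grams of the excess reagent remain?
(a) H2, (b) 24.3 g, (c) 9.431 g

Moles of N2 = 29.42 g ÷ 28.02 g/mol = 1.04996 mol
Moles of H2 = 4.323 g ÷ 2.02 g/mol = 2.1401 mol
Moles ÷ coefficient: N2: 1.04996/1 = 1.05, H2: 2.1401/3 = 0.7134
(a) H2 has the smaller value, so H2 is the limiting reagent.
(b) Moles of NH3 = 2.1401 mol H2 × (2/3) = 1.42673 mol; mass = 1.42673 mol × 17.03 g/mol = 24.3 g
(c) N2 consumed = 2.1401 × (1/3) = 0.713366 mol; remaining = 1.04996 − 0.713366 = 0.336598 mol; mass = 0.336598 mol × 28.02 g/mol = 9.431 g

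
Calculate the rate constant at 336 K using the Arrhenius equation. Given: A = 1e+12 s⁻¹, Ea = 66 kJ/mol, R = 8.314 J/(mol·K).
5.49e+01 s⁻¹

k = A·exp(-Ea/(R·T)) = 1e+12·exp(-66000/(8.314·336)) = 1e+12·exp(-23.6262) = 1e+12·5.4860e-11 = 5.49e+01 s⁻¹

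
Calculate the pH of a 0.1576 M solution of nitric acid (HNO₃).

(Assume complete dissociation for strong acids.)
pH = 0.80

[H⁺] = 0.1576 M for strong acid. pH = -log[H⁺] = -log(0.1576)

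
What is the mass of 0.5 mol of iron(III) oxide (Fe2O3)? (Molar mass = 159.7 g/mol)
Mass = 0.5 mol × 159.7 g/mol = 79.85 g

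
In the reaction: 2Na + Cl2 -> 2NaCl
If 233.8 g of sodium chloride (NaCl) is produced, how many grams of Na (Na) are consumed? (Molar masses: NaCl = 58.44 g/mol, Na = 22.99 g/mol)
Moles of NaCl = 233.8 g ÷ 58.44 g/mol = 4.00068 mol
Mole ratio: 2 mol Na / 2 mol NaCl
Moles of Na = 4.00068 × (2/2) = 4.00068 mol
Mass of Na = 4.00068 mol × 22.99 g/mol = 91.98 g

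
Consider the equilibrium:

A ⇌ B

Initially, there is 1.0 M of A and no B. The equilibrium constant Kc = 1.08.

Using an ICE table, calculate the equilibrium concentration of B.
[B] = 0.519 M

ICE: [A] = 1.0 − x, [B] = x.
Kc = x/(1.0 − x) = 1.08 ⇒ x = 1.08·1.0/(1 + 1.08) = 1.08/2.08 = 0.5192.
[B] = x = 0.519 M.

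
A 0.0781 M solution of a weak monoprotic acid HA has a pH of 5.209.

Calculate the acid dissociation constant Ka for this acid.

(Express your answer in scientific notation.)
K_a = 4.89e-10

[H⁺] = 10^(−pH) = 10^(−5.209) = 6.180e-06 M. For HA ⇌ H⁺ + A⁻, Ka = x²/(C − x) = (6.180e-06)²/(0.0781 − 6.180e-06) = 4.89e-10.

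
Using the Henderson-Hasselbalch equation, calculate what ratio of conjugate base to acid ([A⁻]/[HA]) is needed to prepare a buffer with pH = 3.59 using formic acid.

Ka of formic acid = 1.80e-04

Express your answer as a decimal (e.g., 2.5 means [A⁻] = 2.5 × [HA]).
[A⁻]/[HA] = 0.700

pKa = −log(1.80e-04) = 3.7447. pH = pKa + log([A⁻]/[HA]). 3.59 = 3.7447 + log(ratio). log(ratio) = 3.59 − 3.7447 = -0.1547. ratio = 10^(-0.1547) = 0.700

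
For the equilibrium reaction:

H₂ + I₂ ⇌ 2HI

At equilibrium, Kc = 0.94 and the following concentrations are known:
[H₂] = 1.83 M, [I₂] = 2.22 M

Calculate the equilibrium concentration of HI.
[HI] = 1.9542 M

Kc = ([HI]^2) / ([H₂] × [I₂]) = 0.94
[HI]^2 = Kc · (reactant terms)/(other product terms) = 0.94 · 4.0626 / 1 = 3.8188
[HI] = (3.8188)^(1/2) = 1.9542 M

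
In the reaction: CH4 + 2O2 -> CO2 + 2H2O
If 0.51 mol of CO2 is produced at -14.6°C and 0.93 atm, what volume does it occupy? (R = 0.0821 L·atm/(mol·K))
T = -14.6°C + 273.15 = 258.55 K
V = nRT/P = (0.51 × 0.0821 × 258.55) / 0.93
V = 11.64 L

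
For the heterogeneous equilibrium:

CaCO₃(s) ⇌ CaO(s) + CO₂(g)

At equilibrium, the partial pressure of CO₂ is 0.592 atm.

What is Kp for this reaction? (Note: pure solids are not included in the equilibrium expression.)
K_p = 0.592

Solids (CaCO₃, CaO) have activity 1 and are excluded.
Kp = P(CO₂) = 0.592.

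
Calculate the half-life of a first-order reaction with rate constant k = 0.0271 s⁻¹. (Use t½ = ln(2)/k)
25.58 s

t½ = ln(2)/k = 0.6931/0.0271 = 25.58 s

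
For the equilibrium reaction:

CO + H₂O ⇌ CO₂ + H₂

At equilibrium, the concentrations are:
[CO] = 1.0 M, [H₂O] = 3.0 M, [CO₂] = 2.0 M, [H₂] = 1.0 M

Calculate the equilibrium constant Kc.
K_c = 0.6667

Kc = ([CO₂] × [H₂]) / ([CO] × [H₂O])
   = ((2.0)·(1.0)) / ((1.0)·(3.0))
   = 2 / 3 = 0.6667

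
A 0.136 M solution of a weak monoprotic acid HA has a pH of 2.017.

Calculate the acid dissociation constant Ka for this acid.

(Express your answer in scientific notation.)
K_a = 7.32e-04

[H⁺] = 10^(−pH) = 10^(−2.017) = 9.616e-03 M. For HA ⇌ H⁺ + A⁻, Ka = x²/(C − x) = (9.616e-03)²/(0.136 − 9.616e-03) = 7.32e-04.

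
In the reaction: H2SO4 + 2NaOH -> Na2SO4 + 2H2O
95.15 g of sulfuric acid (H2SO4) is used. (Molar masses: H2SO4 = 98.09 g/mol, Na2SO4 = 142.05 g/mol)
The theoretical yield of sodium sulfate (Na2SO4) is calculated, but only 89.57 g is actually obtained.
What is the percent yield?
Moles of H2SO4 = 95.15 g ÷ 98.09 g/mol = 0.970028 mol
Mole ratio: 1 mol Na2SO4 / 1 mol H2SO4
Moles of Na2SO4 = 0.970028 × (1/1) = 0.970028 mol
Theoretical yield = 0.970028 mol × 142.05 g/mol = 137.79 g
Actual yield = 89.57 g
Percent yield = (89.57 / 137.79) × 100% = 65.0%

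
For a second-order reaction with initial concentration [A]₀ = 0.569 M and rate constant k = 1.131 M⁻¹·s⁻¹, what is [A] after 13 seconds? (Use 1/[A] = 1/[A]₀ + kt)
0.0608 M

1/[A] = 1/[A]₀ + k·t = 1/0.569 + (1.131)·(13) = 1.7575 + 14.7030 = 16.4605
[A] = 1/16.4605 = 0.0608 M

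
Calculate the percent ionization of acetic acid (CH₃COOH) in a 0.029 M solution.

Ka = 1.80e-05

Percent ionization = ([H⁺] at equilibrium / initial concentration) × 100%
Percent ionization = 2.46%

Let x = [H⁺]. Ka = x²/(C - x) ⇒ x² + (1.80e-05)x - (1.80e-05)(0.029) = 0. x = 7.1355e-04. Percent = (7.1355e-04/0.029) × 100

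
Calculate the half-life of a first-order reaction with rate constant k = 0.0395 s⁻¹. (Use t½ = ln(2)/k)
17.55 s

t½ = ln(2)/k = 0.6931/0.0395 = 17.55 s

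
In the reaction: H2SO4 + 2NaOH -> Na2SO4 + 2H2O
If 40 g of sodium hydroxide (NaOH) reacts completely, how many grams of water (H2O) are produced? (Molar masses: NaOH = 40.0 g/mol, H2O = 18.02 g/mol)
Moles of NaOH = 40 g ÷ 40.0 g/mol = 1 mol
Mole ratio: 2 mol H2O / 2 mol NaOH
Moles of H2O = 1 × (2/2) = 1 mol
Mass of H2O = 1 mol × 18.02 g/mol = 18.02 g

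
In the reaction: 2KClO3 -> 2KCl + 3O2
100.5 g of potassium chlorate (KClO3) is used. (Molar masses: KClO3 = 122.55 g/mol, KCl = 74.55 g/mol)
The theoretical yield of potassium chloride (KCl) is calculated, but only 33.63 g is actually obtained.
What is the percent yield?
Moles of KClO3 = 100.5 g ÷ 122.55 g/mol = 0.820073 mol
Mole ratio: 2 mol KCl / 2 mol KClO3
Moles of KCl = 0.820073 × (2/2) = 0.820073 mol
Theoretical yield = 0.820073 mol × 74.55 g/mol = 61.136 g
Actual yield = 33.63 g
Percent yield = (33.63 / 61.136) × 100% = 55.0%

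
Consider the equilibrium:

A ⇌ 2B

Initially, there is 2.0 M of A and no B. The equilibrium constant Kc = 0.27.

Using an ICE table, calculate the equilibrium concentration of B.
[B] = 0.670 M

ICE: [A] = 2.0 − x, [B] = 2x.
Kc = (2x)²/(2.0 − x) = 0.27 ⇒ 4x² + 0.27x − 0.54 = 0.
x = (−0.27 + √(0.27² + 4·4·0.54))/(2·4) = (−0.27 + √8.7129)/8 = 0.33522.
[B] = 2x = 0.670 M.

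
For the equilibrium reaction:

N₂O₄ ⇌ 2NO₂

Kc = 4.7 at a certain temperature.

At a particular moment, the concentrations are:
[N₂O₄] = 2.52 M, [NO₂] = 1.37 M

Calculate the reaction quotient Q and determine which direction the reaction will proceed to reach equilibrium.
Q = 0.745, Q < K, reaction proceeds forward (toward products)

Q = ([NO₂]^2) / ([N₂O₄])
  = ((1.37)^2) / ((2.52)) = 1.8769/2.52 = 0.7448
Since Q = 0.7448 < Kc = 4.7, the reaction proceeds forward (toward products) to reach equilibrium.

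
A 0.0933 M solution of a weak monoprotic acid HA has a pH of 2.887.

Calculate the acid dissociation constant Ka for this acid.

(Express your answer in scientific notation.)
K_a = 1.83e-05

[H⁺] = 10^(−pH) = 10^(−2.887) = 1.297e-03 M. For HA ⇌ H⁺ + A⁻, Ka = x²/(C − x) = (1.297e-03)²/(0.0933 − 1.297e-03) = 1.83e-05.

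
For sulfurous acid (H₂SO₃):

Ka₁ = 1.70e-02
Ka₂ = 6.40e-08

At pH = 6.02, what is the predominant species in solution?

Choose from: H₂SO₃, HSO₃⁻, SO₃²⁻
HSO₃⁻

pKa1 = 1.77, pKa2 = 7.19. Each pKa is the crossover between adjacent species; pH = 6.02 lies in the region where HSO₃⁻ predominates.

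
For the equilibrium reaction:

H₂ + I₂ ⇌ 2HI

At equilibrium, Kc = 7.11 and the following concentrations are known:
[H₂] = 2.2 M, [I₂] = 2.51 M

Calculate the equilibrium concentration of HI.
[HI] = 6.2659 M

Kc = ([HI]^2) / ([H₂] × [I₂]) = 7.11
[HI]^2 = Kc · (reactant terms)/(other product terms) = 7.11 · 5.522 / 1 = 39.261
[HI] = (39.261)^(1/2) = 6.2659 M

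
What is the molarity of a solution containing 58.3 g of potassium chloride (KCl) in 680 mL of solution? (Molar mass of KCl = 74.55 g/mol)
Moles of KCl = 58.3 g ÷ 74.55 g/mol = 0.782025 mol
Volume = 680 mL = 0.68 L
Molarity = 0.782025 mol ÷ 0.68 L = 1.15 M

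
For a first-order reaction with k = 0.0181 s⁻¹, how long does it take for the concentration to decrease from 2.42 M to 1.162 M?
40.53 s

From ln[A] = ln[A]₀ - k·t: t = ln([A]₀/[A])/k = ln(2.42/1.162)/0.0181 = ln(2.0826)/0.0181 = 0.7336/0.0181 = 40.53 s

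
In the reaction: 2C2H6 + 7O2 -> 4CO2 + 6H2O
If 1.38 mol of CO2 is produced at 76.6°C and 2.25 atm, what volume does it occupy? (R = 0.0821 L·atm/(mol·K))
T = 76.6°C + 273.15 = 349.75 K
V = nRT/P = (1.38 × 0.0821 × 349.75) / 2.25
V = 17.61 L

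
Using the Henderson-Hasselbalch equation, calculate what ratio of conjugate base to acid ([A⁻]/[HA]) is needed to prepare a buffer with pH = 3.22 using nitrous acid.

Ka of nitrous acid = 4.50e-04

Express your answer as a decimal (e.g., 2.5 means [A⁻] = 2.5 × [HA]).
[A⁻]/[HA] = 0.747

pKa = −log(4.50e-04) = 3.3468. pH = pKa + log([A⁻]/[HA]). 3.22 = 3.3468 + log(ratio). log(ratio) = 3.22 − 3.3468 = -0.1268. ratio = 10^(-0.1268) = 0.747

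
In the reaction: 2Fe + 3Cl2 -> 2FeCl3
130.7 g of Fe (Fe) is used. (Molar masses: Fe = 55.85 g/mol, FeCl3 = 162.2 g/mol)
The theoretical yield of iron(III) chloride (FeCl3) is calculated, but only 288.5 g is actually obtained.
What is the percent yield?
Moles of Fe = 130.7 g ÷ 55.85 g/mol = 2.3402 mol
Mole ratio: 2 mol FeCl3 / 2 mol Fe
Moles of FeCl3 = 2.3402 × (2/2) = 2.3402 mol
Theoretical yield = 2.3402 mol × 162.2 g/mol = 379.58 g
Actual yield = 288.5 g
Percent yield = (288.5 / 379.58) × 100% = 76.0%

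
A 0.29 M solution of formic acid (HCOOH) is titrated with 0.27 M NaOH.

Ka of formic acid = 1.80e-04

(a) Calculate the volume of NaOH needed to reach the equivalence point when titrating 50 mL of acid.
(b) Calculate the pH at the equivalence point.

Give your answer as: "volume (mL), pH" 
V = 53.7 mL, pH = 8.45

(a) At equivalence: moles acid = moles base.
moles acid = 0.29 × 0.05 = 0.0145 mol; V_NaOH = 0.0145/0.27 = 0.0537 L = 53.7 mL.
(b) At equivalence, all acid → conjugate base A⁻ at [A⁻] = 0.0145/0.1037 = 0.1398 M.
Kb = Kw/Ka = 1.0e-14/1.80e-04 = 5.556e-11; [OH⁻] = √(Kb·[A⁻]) = 2.787e-06; pOH = 5.55; pH = 14 − pOH = 8.45.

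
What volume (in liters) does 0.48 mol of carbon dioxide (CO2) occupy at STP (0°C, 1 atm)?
At STP, 1 mol of gas occupies 22.4 L
Volume = 0.48 mol × 22.4 L/mol = 10.75 L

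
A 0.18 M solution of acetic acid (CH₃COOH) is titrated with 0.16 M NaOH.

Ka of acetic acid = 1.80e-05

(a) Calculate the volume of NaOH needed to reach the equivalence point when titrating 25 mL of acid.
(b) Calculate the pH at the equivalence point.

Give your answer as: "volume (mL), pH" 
V = 28.1 mL, pH = 8.84

(a) At equivalence: moles acid = moles base.
moles acid = 0.18 × 0.025 = 0.0045 mol; V_NaOH = 0.0045/0.16 = 0.02812 L = 28.1 mL.
(b) At equivalence, all acid → conjugate base A⁻ at [A⁻] = 0.0045/0.05312 = 0.08471 M.
Kb = Kw/Ka = 1.0e-14/1.80e-05 = 5.556e-10; [OH⁻] = √(Kb·[A⁻]) = 6.860e-06; pOH = 5.16; pH = 14 − pOH = 8.84.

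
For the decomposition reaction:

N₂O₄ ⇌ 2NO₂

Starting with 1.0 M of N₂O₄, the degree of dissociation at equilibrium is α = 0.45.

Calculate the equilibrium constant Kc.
K_c = 1.4727

x = α·[A]₀ = 0.45 × 1.0 = 0.45 M dissociated.
At eq: [N₂O₄] = 1.0 − 0.45 = 0.55 M; [NO₂] = 2x = 0.9 M.
Kc = [NO₂]²/[N₂O₄] = (0.9)²/0.55 = 1.473.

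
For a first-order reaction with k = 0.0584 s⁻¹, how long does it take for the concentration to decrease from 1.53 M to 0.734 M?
12.58 s

From ln[A] = ln[A]₀ - k·t: t = ln([A]₀/[A])/k = ln(1.53/0.734)/0.0584 = ln(2.0845)/0.0584 = 0.7345/0.0584 = 12.58 s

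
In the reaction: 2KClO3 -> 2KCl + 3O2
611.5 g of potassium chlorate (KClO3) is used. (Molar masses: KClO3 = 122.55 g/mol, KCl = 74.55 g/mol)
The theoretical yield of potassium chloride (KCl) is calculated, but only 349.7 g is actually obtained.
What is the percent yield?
Moles of KClO3 = 611.5 g ÷ 122.55 g/mol = 4.9898 mol
Mole ratio: 2 mol KCl / 2 mol KClO3
Moles of KCl = 4.9898 × (2/2) = 4.9898 mol
Theoretical yield = 4.9898 mol × 74.55 g/mol = 371.99 g
Actual yield = 349.7 g
Percent yield = (349.7 / 371.99) × 100% = 94.0%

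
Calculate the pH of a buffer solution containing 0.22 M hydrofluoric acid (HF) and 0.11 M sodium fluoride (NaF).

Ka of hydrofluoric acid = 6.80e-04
pH = 2.87

pKa = -log(6.80e-04) = 3.17. pH = pKa + log([A⁻]/[HA]) = 3.17 + log(0.11/0.22)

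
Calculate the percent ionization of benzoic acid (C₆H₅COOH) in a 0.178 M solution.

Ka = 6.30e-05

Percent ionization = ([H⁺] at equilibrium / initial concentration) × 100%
Percent ionization = 1.86%

Let x = [H⁺]. Ka = x²/(C - x) ⇒ x² + (6.30e-05)x - (6.30e-05)(0.178) = 0. x = 3.3174e-03. Percent = (3.3174e-03/0.178) × 100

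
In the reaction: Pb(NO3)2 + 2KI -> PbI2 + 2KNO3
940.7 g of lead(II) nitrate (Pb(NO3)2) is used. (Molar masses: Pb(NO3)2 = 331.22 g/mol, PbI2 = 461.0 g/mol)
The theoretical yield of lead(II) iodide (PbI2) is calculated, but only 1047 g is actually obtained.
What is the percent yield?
Moles of Pb(NO3)2 = 940.7 g ÷ 331.22 g/mol = 2.84011 mol
Mole ratio: 1 mol PbI2 / 1 mol Pb(NO3)2
Moles of PbI2 = 2.84011 × (1/1) = 2.84011 mol
Theoretical yield = 2.84011 mol × 461.0 g/mol = 1309.3 g
Actual yield = 1047 g
Percent yield = (1047 / 1309.3) × 100% = 80.0%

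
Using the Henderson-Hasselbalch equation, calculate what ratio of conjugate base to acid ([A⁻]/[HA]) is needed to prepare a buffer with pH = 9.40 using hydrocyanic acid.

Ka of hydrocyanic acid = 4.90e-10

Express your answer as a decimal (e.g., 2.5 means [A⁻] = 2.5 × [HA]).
[A⁻]/[HA] = 1.231

pKa = −log(4.90e-10) = 9.3098. pH = pKa + log([A⁻]/[HA]). 9.40 = 9.3098 + log(ratio). log(ratio) = 9.40 − 9.3098 = 0.0902. ratio = 10^(0.0902) = 1.231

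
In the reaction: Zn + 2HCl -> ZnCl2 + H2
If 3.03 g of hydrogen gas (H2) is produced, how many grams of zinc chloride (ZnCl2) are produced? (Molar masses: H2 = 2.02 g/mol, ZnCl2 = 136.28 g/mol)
Moles of H2 = 3.03 g ÷ 2.02 g/mol = 1.5 mol
Mole ratio: 1 mol ZnCl2 / 1 mol H2
Moles of ZnCl2 = 1.5 × (1/1) = 1.5 mol
Mass of ZnCl2 = 1.5 mol × 136.28 g/mol = 204.4 g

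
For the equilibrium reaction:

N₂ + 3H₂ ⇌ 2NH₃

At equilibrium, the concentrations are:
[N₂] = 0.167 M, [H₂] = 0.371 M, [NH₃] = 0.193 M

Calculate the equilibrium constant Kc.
K_c = 4.3679

Kc = ([NH₃]^2) / ([N₂] × [H₂]^3)
   = ((0.193)^2) / ((0.167)·(0.371)^3)
   = 0.037249 / 0.0085278 = 4.3679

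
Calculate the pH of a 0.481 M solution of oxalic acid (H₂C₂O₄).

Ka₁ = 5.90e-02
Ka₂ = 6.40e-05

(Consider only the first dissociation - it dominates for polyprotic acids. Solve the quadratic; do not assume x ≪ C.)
pH = 0.85

x² + Ka₁·x − Ka₁·C = 0 with Ka₁ = 5.90e-02, C = 0.481.
x = (−Ka₁ + √(Ka₁² + 4·Ka₁·C))/2 = 1.4152e-01 M, so pH = 0.85.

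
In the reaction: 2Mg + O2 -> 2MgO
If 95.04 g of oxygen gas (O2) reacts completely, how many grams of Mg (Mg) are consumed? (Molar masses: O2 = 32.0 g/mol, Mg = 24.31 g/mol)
Moles of O2 = 95.04 g ÷ 32.0 g/mol = 2.97 mol
Mole ratio: 2 mol Mg / 1 mol O2
Moles of Mg = 2.97 × (2/1) = 5.94 mol
Mass of Mg = 5.94 mol × 24.31 g/mol = 144.4 g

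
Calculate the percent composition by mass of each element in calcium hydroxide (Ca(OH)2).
Ca: 54.09%, O: 43.18%, H: 2.72%

Molar mass of Ca(OH)2 = 74.1 g/mol
% Ca = (1 × 40.08) / 74.1 × 100% = 40.08 / 74.1 × 100% = 54.09%
% O = (2 × 16.0) / 74.1 × 100% = 32 / 74.1 × 100% = 43.18%
% H = (2 × 1.008) / 74.1 × 100% = 2.016 / 74.1 × 100% = 2.72%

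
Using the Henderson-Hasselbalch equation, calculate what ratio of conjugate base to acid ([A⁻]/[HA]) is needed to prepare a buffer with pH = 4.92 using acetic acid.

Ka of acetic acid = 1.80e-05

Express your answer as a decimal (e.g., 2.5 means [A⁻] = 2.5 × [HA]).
[A⁻]/[HA] = 1.497

pKa = −log(1.80e-05) = 4.7447. pH = pKa + log([A⁻]/[HA]). 4.92 = 4.7447 + log(ratio). log(ratio) = 4.92 − 4.7447 = 0.1753. ratio = 10^(0.1753) = 1.497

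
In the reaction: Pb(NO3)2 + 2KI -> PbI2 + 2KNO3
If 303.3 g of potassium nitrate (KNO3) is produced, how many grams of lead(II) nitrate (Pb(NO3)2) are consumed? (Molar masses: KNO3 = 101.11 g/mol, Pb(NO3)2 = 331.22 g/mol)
Moles of KNO3 = 303.3 g ÷ 101.11 g/mol = 2.9997 mol
Mole ratio: 1 mol Pb(NO3)2 / 2 mol KNO3
Moles of Pb(NO3)2 = 2.9997 × (1/2) = 1.49985 mol
Mass of Pb(NO3)2 = 1.49985 mol × 331.22 g/mol = 496.8 g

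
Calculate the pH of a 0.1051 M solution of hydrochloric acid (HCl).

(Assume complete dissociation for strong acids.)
pH = 0.98

[H⁺] = 0.1051 M for strong acid. pH = -log[H⁺] = -log(0.1051)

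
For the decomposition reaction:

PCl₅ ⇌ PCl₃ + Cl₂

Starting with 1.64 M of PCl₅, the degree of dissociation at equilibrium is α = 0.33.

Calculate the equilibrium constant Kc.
K_c = 0.2666

x = α·[A]₀ = 0.33 × 1.64 = 0.5412 M dissociated.
At eq: [PCl₅] = 1.64 − 0.5412 = 1.099 M; [PCl₃] = [Cl₂] = x = 0.5412 M.
Kc = [PCl₃][Cl₂]/[PCl₅] = (0.5412)²/1.099 = 0.2666.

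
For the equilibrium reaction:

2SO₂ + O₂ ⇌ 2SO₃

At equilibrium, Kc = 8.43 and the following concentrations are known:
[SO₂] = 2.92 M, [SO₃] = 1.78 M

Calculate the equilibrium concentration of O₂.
[O₂] = 0.0441 M

Kc = ([SO₃]^2) / ([SO₂]^2 × [O₂]) = 8.43
[O₂]^1 = (product terms)/(Kc · other reactant terms) = 3.1684 / (8.43 · 8.5264) = 0.044081
[O₂] = 0.0441 M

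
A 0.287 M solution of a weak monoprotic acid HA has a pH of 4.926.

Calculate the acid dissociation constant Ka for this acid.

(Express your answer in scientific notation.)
K_a = 4.90e-10

[H⁺] = 10^(−pH) = 10^(−4.926) = 1.186e-05 M. For HA ⇌ H⁺ + A⁻, Ka = x²/(C − x) = (1.186e-05)²/(0.287 − 1.186e-05) = 4.90e-10.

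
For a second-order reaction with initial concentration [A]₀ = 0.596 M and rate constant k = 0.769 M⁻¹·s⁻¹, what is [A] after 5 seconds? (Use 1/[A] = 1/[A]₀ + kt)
0.1811 M

1/[A] = 1/[A]₀ + k·t = 1/0.596 + (0.769)·(5) = 1.6779 + 3.8450 = 5.5229
[A] = 1/5.5229 = 0.1811 M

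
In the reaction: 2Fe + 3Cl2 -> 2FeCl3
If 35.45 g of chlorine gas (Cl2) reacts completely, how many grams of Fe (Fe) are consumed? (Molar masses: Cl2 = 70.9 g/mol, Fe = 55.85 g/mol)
Moles of Cl2 = 35.45 g ÷ 70.9 g/mol = 0.5 mol
Mole ratio: 2 mol Fe / 3 mol Cl2
Moles of Fe = 0.5 × (2/3) = 0.333333 mol
Mass of Fe = 0.333333 mol × 55.85 g/mol = 18.62 g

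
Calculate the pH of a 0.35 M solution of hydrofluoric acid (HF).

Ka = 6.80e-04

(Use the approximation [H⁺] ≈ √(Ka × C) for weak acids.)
pH = 1.81

[H⁺] = √(Ka × C) = √(6.80e-04 × 0.35) = 1.5427e-02. pH = -log(1.5427e-02)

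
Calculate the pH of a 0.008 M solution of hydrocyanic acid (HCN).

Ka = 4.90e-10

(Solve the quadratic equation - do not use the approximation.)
pH = 5.70

x² + Ka×x - Ka×C = 0. Using quadratic formula: [H⁺] = 1.9797e-06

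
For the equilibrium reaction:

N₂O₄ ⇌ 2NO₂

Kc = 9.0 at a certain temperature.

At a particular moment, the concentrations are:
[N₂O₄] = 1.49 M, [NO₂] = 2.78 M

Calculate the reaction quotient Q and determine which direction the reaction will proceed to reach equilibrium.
Q = 5.187, Q < K, reaction proceeds forward (toward products)

Q = ([NO₂]^2) / ([N₂O₄])
  = ((2.78)^2) / ((1.49)) = 7.7284/1.49 = 5.187
Since Q = 5.187 < Kc = 9.0, the reaction proceeds forward (toward products) to reach equilibrium.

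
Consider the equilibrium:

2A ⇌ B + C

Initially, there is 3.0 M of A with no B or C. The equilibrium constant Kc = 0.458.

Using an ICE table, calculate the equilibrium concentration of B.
[B] = 0.863 M

ICE: [A] = 3.0 − 2x, [B] = [C] = x.
Kc = x²/(3.0 − 2x)² = 0.458 ⇒ √Kc = x/(3.0 − 2x).
x = √0.458·3.0/(1 + 2√0.458) = 0.67676·3.0/2.3535 = 0.86266.
[B] = x = 0.863 M.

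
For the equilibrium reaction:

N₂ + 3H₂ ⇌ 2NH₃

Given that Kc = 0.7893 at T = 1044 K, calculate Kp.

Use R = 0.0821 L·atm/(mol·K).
K_p = 1.07e-04

Δn = (moles gaseous products) − (moles gaseous reactants) = -2
T = 1044 K; RT = 0.0821 × 1044 = 85.7124
Kp = Kc·(RT)^Δn = 0.7893 × (85.7124)^-2 = 0.7893 × 0.000136117 = 1.07e-04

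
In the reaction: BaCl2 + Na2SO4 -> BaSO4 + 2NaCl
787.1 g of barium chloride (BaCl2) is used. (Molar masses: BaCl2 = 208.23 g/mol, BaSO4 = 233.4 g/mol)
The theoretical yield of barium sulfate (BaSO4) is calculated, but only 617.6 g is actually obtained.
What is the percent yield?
Moles of BaCl2 = 787.1 g ÷ 208.23 g/mol = 3.77995 mol
Mole ratio: 1 mol BaSO4 / 1 mol BaCl2
Moles of BaSO4 = 3.77995 × (1/1) = 3.77995 mol
Theoretical yield = 3.77995 mol × 233.4 g/mol = 882.24 g
Actual yield = 617.6 g
Percent yield = (617.6 / 882.24) × 100% = 70.0%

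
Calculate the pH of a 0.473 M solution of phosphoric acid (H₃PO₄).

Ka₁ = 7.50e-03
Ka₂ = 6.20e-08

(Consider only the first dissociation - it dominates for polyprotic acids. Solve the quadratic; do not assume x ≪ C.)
pH = 1.25

x² + Ka₁·x − Ka₁·C = 0 with Ka₁ = 7.50e-03, C = 0.473.
x = (−Ka₁ + √(Ka₁² + 4·Ka₁·C))/2 = 5.5929e-02 M, so pH = 1.25.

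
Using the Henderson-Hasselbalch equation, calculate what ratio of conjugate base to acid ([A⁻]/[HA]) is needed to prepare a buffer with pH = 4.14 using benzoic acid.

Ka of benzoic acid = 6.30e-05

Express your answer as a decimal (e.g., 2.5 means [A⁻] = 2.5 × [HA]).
[A⁻]/[HA] = 0.870

pKa = −log(6.30e-05) = 4.2007. pH = pKa + log([A⁻]/[HA]). 4.14 = 4.2007 + log(ratio). log(ratio) = 4.14 − 4.2007 = -0.0607. ratio = 10^(-0.0607) = 0.870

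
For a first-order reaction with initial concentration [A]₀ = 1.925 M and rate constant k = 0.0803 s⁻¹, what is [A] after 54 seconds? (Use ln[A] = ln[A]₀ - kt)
0.0252 M

ln[A] = ln[A]₀ - k·t = ln(1.925) - (0.0803)·(54) = 0.6549 - 4.3362 = -3.6813
[A] = e^(-3.6813) = 0.0252 M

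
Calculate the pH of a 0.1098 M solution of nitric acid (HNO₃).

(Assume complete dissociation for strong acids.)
pH = 0.96

[H⁺] = 0.1098 M for strong acid. pH = -log[H⁺] = -log(0.1098)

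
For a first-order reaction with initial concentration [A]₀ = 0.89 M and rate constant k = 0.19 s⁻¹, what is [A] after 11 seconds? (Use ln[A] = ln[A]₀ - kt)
0.1101 M

ln[A] = ln[A]₀ - k·t = ln(0.89) - (0.19)·(11) = -0.1165 - 2.0900 = -2.2065
[A] = e^(-2.2065) = 0.1101 M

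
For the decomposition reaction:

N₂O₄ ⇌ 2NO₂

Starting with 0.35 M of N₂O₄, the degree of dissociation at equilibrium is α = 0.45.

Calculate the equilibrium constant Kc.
K_c = 0.5155

x = α·[A]₀ = 0.45 × 0.35 = 0.1575 M dissociated.
At eq: [N₂O₄] = 0.35 − 0.1575 = 0.1925 M; [NO₂] = 2x = 0.315 M.
Kc = [NO₂]²/[N₂O₄] = (0.315)²/0.1925 = 0.5155.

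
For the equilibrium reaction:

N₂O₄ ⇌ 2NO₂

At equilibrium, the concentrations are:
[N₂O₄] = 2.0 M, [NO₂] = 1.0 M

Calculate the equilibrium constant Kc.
K_c = 0.5000

Kc = ([NO₂]^2) / ([N₂O₄])
   = ((1.0)^2) / ((2.0))
   = 1 / 2 = 0.5000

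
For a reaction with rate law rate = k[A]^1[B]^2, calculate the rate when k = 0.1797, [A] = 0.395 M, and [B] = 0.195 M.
0.002699 M/s

rate = k·[A]^1·[B]^2 = 0.1797·(0.395)^1·(0.195)^2 = 0.1797·0.395·0.038025 = 0.002699 M/s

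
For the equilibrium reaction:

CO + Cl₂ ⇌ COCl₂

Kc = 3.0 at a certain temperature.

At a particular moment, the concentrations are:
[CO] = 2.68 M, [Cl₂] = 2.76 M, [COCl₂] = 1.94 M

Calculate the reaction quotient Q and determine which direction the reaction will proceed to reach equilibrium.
Q = 0.262, Q < K, reaction proceeds forward (toward products)

Q = ([COCl₂]) / ([CO] × [Cl₂])
  = ((1.94)) / ((2.68)·(2.76)) = 1.94/7.3968 = 0.2623
Since Q = 0.2623 < Kc = 3.0, the reaction proceeds forward (toward products) to reach equilibrium.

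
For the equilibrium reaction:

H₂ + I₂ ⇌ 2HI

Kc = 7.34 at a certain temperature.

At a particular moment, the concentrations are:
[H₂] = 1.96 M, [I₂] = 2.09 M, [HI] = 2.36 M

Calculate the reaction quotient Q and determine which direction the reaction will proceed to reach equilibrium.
Q = 1.360, Q < K, reaction proceeds forward (toward products)

Q = ([HI]^2) / ([H₂] × [I₂])
  = ((2.36)^2) / ((1.96)·(2.09)) = 5.5696/4.0964 = 1.36
Since Q = 1.36 < Kc = 7.34, the reaction proceeds forward (toward products) to reach equilibrium.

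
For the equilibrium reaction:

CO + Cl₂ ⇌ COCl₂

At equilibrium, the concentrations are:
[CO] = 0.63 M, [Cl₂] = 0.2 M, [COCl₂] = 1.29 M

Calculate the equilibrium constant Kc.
K_c = 10.2381

Kc = ([COCl₂]) / ([CO] × [Cl₂])
   = ((1.29)) / ((0.63)·(0.2))
   = 1.29 / 0.126 = 10.2381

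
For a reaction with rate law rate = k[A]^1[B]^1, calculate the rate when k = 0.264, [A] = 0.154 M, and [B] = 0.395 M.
0.01606 M/s

rate = k·[A]^1·[B]^1 = 0.264·(0.154)^1·(0.395)^1 = 0.264·0.154·0.395 = 0.01606 M/s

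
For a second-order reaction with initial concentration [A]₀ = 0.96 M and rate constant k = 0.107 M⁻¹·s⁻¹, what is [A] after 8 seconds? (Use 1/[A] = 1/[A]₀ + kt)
0.5270 M

1/[A] = 1/[A]₀ + k·t = 1/0.96 + (0.107)·(8) = 1.0417 + 0.8560 = 1.8977
[A] = 1/1.8977 = 0.5270 M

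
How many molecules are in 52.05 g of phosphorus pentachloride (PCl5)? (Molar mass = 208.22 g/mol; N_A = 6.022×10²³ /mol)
Moles = 52.05 g ÷ 208.22 g/mol = 0.249976 mol
Molecules = 0.249976 mol × 6.022×10²³ /mol = 1.505e+23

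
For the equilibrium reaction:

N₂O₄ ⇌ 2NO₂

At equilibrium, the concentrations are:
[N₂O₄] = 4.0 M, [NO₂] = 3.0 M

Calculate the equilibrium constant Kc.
K_c = 2.2500

Kc = ([NO₂]^2) / ([N₂O₄])
   = ((3.0)^2) / ((4.0))
   = 9 / 4 = 2.2500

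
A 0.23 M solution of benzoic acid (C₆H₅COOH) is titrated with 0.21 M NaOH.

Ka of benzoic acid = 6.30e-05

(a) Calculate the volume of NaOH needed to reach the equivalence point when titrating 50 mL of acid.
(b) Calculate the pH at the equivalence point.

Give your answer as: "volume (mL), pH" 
V = 54.8 mL, pH = 8.62

(a) At equivalence: moles acid = moles base.
moles acid = 0.23 × 0.05 = 0.0115 mol; V_NaOH = 0.0115/0.21 = 0.05476 L = 54.8 mL.
(b) At equivalence, all acid → conjugate base A⁻ at [A⁻] = 0.0115/0.1048 = 0.1098 M.
Kb = Kw/Ka = 1.0e-14/6.30e-05 = 1.587e-10; [OH⁻] = √(Kb·[A⁻]) = 4.174e-06; pOH = 5.38; pH = 14 − pOH = 8.62.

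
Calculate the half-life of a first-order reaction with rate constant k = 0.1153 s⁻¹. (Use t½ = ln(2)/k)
6.01 s

t½ = ln(2)/k = 0.6931/0.1153 = 6.01 s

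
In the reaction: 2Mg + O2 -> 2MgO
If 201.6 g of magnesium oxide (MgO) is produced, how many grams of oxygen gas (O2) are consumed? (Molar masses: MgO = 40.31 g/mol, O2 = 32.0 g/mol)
Moles of MgO = 201.6 g ÷ 40.31 g/mol = 5.00124 mol
Mole ratio: 1 mol O2 / 2 mol MgO
Moles of O2 = 5.00124 × (1/2) = 2.50062 mol
Mass of O2 = 2.50062 mol × 32.0 g/mol = 80.02 g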